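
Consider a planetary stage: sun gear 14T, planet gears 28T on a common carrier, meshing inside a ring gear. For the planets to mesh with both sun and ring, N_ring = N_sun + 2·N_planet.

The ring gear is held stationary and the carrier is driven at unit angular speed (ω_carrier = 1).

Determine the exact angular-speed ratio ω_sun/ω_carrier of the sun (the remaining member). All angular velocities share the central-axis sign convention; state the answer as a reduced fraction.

N_ring = 14 + 2·28 = 70
14(ω_s−ω_c) = −70(ω_r−ω_c),  ω_r=0, ω_c=1
ω_s = 1 − (70/14)(0−1) = 6
ω_s/ω_c = 6

6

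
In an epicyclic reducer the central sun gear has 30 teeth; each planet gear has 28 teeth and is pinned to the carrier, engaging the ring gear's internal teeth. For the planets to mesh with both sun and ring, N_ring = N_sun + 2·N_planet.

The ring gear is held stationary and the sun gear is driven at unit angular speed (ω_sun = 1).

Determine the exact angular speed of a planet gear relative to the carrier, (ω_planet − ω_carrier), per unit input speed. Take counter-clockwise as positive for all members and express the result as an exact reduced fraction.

N_ring = 30 + 2·28 = 86
30(ω_s−ω_c) = −86(ω_r−ω_c),  ω_r=0, ω_s=1
30(1−ω_c) = −86(0−ω_c)  ⇒  116ω_c = 30  ⇒  ω_c = 15/58
sun–planet: 30·(1−15/58) = −28·(ω_p−ω_c)  ⇒  ω_p−ω_c = −(30/28)·(43/58) = -645/812

-645/812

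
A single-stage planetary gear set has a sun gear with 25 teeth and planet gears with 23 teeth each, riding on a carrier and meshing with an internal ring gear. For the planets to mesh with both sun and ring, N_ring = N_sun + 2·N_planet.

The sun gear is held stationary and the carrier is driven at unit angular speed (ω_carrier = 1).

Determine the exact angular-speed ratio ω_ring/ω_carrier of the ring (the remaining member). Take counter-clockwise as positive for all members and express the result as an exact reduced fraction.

96/71

N_ring = 25 + 2·23 = 71
25(ω_s−ω_c) = −71(ω_r−ω_c),  ω_s=0, ω_c=1
ω_r = 1 − (25/71)(0−1) = 96/71
ω_r/ω_c = 96/71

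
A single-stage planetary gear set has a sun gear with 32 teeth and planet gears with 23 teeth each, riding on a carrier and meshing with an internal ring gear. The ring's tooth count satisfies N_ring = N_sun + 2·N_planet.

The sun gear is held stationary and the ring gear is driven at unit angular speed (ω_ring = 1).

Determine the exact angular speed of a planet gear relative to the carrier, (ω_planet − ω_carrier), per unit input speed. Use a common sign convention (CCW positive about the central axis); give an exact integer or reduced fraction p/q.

1248/1265

N_ring = 32 + 2·23 = 78
32(ω_s−ω_c) = −78(ω_r−ω_c),  ω_s=0, ω_r=1
32(0−ω_c) = −78(1−ω_c)  ⇒  110ω_c = 78  ⇒  ω_c = 39/55
sun–planet: 32·(0−39/55) = −23·(ω_p−ω_c)  ⇒  ω_p−ω_c = −(32/23)·(-39/55) = 1248/1265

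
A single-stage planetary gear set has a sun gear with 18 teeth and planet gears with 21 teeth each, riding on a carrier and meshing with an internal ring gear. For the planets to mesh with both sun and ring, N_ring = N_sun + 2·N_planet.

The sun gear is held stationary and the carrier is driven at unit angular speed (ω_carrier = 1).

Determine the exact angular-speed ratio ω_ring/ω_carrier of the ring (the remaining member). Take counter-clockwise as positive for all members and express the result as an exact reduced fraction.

13/10

N_ring = 18 + 2·21 = 60
18(ω_s−ω_c) = −60(ω_r−ω_c),  ω_s=0, ω_c=1
ω_r = 1 − (18/60)(0−1) = 13/10
ω_r/ω_c = 13/10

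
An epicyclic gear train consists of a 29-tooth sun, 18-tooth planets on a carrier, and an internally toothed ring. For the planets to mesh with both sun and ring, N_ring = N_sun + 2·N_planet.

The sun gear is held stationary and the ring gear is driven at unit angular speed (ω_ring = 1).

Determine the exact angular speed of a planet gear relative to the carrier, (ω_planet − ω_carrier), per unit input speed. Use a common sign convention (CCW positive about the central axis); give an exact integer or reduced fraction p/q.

1885/1692

N_ring = 29 + 2·18 = 65
29(ω_s−ω_c) = −65(ω_r−ω_c),  ω_s=0, ω_r=1
29(0−ω_c) = −65(1−ω_c)  ⇒  94ω_c = 65  ⇒  ω_c = 65/94
sun–planet: 29·(0−65/94) = −18·(ω_p−ω_c)  ⇒  ω_p−ω_c = −(29/18)·(-65/94) = 1885/1692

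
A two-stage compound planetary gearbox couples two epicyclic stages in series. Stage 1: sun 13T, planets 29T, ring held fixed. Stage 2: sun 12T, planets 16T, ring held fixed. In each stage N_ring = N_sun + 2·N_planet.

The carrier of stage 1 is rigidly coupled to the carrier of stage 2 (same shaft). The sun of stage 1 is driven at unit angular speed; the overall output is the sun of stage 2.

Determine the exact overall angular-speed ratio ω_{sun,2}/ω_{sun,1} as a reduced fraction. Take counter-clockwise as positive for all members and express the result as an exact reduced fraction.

Stage 1: N_ring = 13 + 2·29 = 71
Stage 1: 13(ω_s−ω_c) = −71(ω_r−ω_c),  ω_r=0, ω_s=1
Stage 1: 13(1−ω_c) = −71(0−ω_c)  ⇒  84ω_c = 13  ⇒  ω_c = 13/84
  ⇒ ω_c¹/ω_s¹ = 13/84
Stage 2: N_ring = 12 + 2·16 = 44
Stage 2: 12(ω_s−ω_c) = −44(ω_r−ω_c),  ω_r=0, ω_c=1
Stage 2: ω_s = 1 − (44/12)(0−1) = 14/3
  ⇒ ω_s²/ω_c² = 14/3
Coupling ω_c² = ω_c¹ ⇒ overall = 13/84 × 14/3 = 13/18

13/18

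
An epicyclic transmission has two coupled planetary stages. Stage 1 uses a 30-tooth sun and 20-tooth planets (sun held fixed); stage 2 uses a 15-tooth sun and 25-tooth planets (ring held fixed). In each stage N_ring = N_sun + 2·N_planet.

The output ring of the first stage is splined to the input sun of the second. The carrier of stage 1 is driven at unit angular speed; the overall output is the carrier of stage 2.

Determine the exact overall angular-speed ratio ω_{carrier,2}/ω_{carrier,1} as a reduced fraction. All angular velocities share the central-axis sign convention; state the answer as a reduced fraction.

Stage 1: N_ring = 30 + 2·20 = 70
Stage 1: 30(ω_s−ω_c) = −70(ω_r−ω_c),  ω_s=0, ω_c=1
Stage 1: ω_r = 1 − (30/70)(0−1) = 10/7
  ⇒ ω_r¹/ω_c¹ = 10/7
Stage 2: N_ring = 15 + 2·25 = 65
Stage 2: 15(ω_s−ω_c) = −65(ω_r−ω_c),  ω_r=0, ω_s=1
Stage 2: 15(1−ω_c) = −65(0−ω_c)  ⇒  80ω_c = 15  ⇒  ω_c = 3/16
  ⇒ ω_c²/ω_s² = 3/16
Coupling ω_s² = ω_r¹ ⇒ overall = 10/7 × 3/16 = 15/56

15/56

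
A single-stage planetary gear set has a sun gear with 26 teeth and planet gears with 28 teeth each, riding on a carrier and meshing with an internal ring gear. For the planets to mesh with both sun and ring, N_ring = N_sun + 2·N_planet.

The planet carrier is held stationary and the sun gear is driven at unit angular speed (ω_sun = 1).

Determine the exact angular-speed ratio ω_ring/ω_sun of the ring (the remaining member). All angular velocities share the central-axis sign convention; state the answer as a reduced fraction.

N_ring = 26 + 2·28 = 82
26(ω_s−ω_c) = −82(ω_r−ω_c),  ω_c=0, ω_s=1
ω_r = 0 − (26/82)(1−0) = -13/41
ω_r/ω_s = -13/41

-13/41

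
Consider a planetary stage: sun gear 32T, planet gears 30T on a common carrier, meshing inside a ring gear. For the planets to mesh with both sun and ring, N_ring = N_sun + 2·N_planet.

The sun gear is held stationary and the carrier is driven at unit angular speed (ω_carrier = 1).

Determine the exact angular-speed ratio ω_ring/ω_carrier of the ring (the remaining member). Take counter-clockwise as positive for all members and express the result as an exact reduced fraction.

31/23

N_ring = 32 + 2·30 = 92
32(ω_s−ω_c) = −92(ω_r−ω_c),  ω_s=0, ω_c=1
ω_r = 1 − (32/92)(0−1) = 31/23
ω_r/ω_c = 31/23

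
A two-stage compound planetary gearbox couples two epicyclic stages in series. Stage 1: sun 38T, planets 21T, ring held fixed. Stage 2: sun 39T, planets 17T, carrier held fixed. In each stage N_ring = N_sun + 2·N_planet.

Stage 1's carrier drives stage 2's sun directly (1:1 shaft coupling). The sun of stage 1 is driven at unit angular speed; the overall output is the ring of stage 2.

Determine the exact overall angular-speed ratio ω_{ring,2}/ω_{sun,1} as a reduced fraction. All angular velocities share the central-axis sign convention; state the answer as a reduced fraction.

-741/4307

Stage 1: N_ring = 38 + 2·21 = 80
Stage 1: 38(ω_s−ω_c) = −80(ω_r−ω_c),  ω_r=0, ω_s=1
Stage 1: 38(1−ω_c) = −80(0−ω_c)  ⇒  118ω_c = 38  ⇒  ω_c = 19/59
  ⇒ ω_c¹/ω_s¹ = 19/59
Stage 2: N_ring = 39 + 2·17 = 73
Stage 2: 39(ω_s−ω_c) = −73(ω_r−ω_c),  ω_c=0, ω_s=1
Stage 2: ω_r = 0 − (39/73)(1−0) = -39/73
  ⇒ ω_r²/ω_s² = -39/73
Coupling ω_s² = ω_c¹ ⇒ overall = 19/59 × -39/73 = -741/4307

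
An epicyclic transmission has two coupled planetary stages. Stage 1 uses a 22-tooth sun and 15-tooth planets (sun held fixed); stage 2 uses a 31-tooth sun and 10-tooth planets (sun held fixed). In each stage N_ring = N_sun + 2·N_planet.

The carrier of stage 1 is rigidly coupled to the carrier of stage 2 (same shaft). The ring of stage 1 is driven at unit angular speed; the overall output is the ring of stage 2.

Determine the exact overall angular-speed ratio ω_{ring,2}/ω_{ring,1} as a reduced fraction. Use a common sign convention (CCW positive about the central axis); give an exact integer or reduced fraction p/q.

Stage 1: N_ring = 22 + 2·15 = 52
Stage 1: 22(ω_s−ω_c) = −52(ω_r−ω_c),  ω_s=0, ω_r=1
Stage 1: 22(0−ω_c) = −52(1−ω_c)  ⇒  74ω_c = 52  ⇒  ω_c = 26/37
  ⇒ ω_c¹/ω_r¹ = 26/37
Stage 2: N_ring = 31 + 2·10 = 51
Stage 2: 31(ω_s−ω_c) = −51(ω_r−ω_c),  ω_s=0, ω_c=1
Stage 2: ω_r = 1 − (31/51)(0−1) = 82/51
  ⇒ ω_r²/ω_c² = 82/51
Coupling ω_c² = ω_c¹ ⇒ overall = 26/37 × 82/51 = 2132/1887

2132/1887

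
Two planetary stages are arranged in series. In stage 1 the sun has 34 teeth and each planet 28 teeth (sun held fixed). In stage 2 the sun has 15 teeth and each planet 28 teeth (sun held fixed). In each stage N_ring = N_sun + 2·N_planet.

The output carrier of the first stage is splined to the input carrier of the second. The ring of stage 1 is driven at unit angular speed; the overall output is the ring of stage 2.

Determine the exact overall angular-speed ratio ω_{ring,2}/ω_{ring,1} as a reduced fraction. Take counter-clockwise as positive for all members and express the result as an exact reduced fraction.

Stage 1: N_ring = 34 + 2·28 = 90
Stage 1: 34(ω_s−ω_c) = −90(ω_r−ω_c),  ω_s=0, ω_r=1
Stage 1: 34(0−ω_c) = −90(1−ω_c)  ⇒  124ω_c = 90  ⇒  ω_c = 45/62
  ⇒ ω_c¹/ω_r¹ = 45/62
Stage 2: N_ring = 15 + 2·28 = 71
Stage 2: 15(ω_s−ω_c) = −71(ω_r−ω_c),  ω_s=0, ω_c=1
Stage 2: ω_r = 1 − (15/71)(0−1) = 86/71
  ⇒ ω_r²/ω_c² = 86/71
Coupling ω_c² = ω_c¹ ⇒ overall = 45/62 × 86/71 = 1935/2201

1935/2201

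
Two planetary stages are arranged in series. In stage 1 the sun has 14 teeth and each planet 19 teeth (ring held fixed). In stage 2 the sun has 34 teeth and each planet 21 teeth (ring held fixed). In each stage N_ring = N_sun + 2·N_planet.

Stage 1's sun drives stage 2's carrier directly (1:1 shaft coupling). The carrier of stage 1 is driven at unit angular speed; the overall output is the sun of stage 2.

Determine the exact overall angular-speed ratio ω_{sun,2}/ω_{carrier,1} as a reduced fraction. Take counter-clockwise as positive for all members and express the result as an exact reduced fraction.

1815/119

Stage 1: N_ring = 14 + 2·19 = 52
Stage 1: 14(ω_s−ω_c) = −52(ω_r−ω_c),  ω_r=0, ω_c=1
Stage 1: ω_s = 1 − (52/14)(0−1) = 33/7
  ⇒ ω_s¹/ω_c¹ = 33/7
Stage 2: N_ring = 34 + 2·21 = 76
Stage 2: 34(ω_s−ω_c) = −76(ω_r−ω_c),  ω_r=0, ω_c=1
Stage 2: ω_s = 1 − (76/34)(0−1) = 55/17
  ⇒ ω_s²/ω_c² = 55/17
Coupling ω_c² = ω_s¹ ⇒ overall = 33/7 × 55/17 = 1815/119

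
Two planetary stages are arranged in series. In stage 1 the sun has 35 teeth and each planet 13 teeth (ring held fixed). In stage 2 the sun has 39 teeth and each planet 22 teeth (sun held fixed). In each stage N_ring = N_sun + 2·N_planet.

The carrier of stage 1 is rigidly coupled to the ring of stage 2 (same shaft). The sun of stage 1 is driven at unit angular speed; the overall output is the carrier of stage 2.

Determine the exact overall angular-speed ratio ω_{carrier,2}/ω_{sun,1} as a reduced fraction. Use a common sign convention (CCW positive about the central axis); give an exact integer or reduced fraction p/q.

2905/11712

Stage 1: N_ring = 35 + 2·13 = 61
Stage 1: 35(ω_s−ω_c) = −61(ω_r−ω_c),  ω_r=0, ω_s=1
Stage 1: 35(1−ω_c) = −61(0−ω_c)  ⇒  96ω_c = 35  ⇒  ω_c = 35/96
  ⇒ ω_c¹/ω_s¹ = 35/96
Stage 2: N_ring = 39 + 2·22 = 83
Stage 2: 39(ω_s−ω_c) = −83(ω_r−ω_c),  ω_s=0, ω_r=1
Stage 2: 39(0−ω_c) = −83(1−ω_c)  ⇒  122ω_c = 83  ⇒  ω_c = 83/122
  ⇒ ω_c²/ω_r² = 83/122
Coupling ω_r² = ω_c¹ ⇒ overall = 35/96 × 83/122 = 2905/11712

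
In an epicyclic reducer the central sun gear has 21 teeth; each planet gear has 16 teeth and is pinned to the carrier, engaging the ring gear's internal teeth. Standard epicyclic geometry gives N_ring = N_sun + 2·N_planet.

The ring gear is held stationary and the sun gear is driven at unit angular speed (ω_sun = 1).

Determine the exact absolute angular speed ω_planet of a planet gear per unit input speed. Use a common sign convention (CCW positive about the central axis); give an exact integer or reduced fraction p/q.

N_ring = 21 + 2·16 = 53
21(ω_s−ω_c) = −53(ω_r−ω_c),  ω_r=0, ω_s=1
21(1−ω_c) = −53(0−ω_c)  ⇒  74ω_c = 21  ⇒  ω_c = 21/74
sun–planet: 21·(1−21/74) = −16·(ω_p−ω_c)  ⇒  ω_p−ω_c = −(21/16)·(53/74) = -1113/1184
ω_p = 21/74 − 1113/1184 = -21/32

-21/32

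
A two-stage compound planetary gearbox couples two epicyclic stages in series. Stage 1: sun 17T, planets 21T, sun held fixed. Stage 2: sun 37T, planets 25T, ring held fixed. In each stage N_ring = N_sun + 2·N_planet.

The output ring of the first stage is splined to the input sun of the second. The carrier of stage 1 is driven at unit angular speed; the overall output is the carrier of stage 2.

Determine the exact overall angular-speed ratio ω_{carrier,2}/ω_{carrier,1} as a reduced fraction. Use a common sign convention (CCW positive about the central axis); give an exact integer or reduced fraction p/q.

703/1829

Stage 1: N_ring = 17 + 2·21 = 59
Stage 1: 17(ω_s−ω_c) = −59(ω_r−ω_c),  ω_s=0, ω_c=1
Stage 1: ω_r = 1 − (17/59)(0−1) = 76/59
  ⇒ ω_r¹/ω_c¹ = 76/59
Stage 2: N_ring = 37 + 2·25 = 87
Stage 2: 37(ω_s−ω_c) = −87(ω_r−ω_c),  ω_r=0, ω_s=1
Stage 2: 37(1−ω_c) = −87(0−ω_c)  ⇒  124ω_c = 37  ⇒  ω_c = 37/124
  ⇒ ω_c²/ω_s² = 37/124
Coupling ω_s² = ω_r¹ ⇒ overall = 76/59 × 37/124 = 703/1829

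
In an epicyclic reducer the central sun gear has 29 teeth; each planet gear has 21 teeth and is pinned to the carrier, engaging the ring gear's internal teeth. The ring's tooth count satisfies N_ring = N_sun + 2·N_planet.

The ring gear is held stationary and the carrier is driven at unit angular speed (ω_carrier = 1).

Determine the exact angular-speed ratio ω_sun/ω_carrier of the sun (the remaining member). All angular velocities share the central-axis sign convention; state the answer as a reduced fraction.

100/29

N_ring = 29 + 2·21 = 71
29(ω_s−ω_c) = −71(ω_r−ω_c),  ω_r=0, ω_c=1
ω_s = 1 − (71/29)(0−1) = 100/29
ω_s/ω_c = 100/29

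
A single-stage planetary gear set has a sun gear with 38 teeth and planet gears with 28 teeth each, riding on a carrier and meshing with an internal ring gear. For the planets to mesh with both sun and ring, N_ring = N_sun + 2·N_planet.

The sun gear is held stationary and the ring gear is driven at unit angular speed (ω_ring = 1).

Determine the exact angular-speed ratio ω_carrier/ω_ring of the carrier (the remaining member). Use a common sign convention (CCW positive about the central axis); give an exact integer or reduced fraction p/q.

47/66

N_ring = 38 + 2·28 = 94
38(ω_s−ω_c) = −94(ω_r−ω_c),  ω_s=0, ω_r=1
38(0−ω_c) = −94(1−ω_c)  ⇒  132ω_c = 94  ⇒  ω_c = 47/66
ω_c/ω_r = 47/66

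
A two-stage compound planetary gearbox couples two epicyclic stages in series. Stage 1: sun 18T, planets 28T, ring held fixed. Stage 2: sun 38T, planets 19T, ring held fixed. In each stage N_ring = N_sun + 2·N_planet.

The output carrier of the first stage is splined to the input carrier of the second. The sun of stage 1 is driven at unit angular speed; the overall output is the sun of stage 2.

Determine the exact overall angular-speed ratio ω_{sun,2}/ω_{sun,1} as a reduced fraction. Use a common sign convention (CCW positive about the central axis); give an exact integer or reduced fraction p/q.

27/46

Stage 1: N_ring = 18 + 2·28 = 74
Stage 1: 18(ω_s−ω_c) = −74(ω_r−ω_c),  ω_r=0, ω_s=1
Stage 1: 18(1−ω_c) = −74(0−ω_c)  ⇒  92ω_c = 18  ⇒  ω_c = 9/46
  ⇒ ω_c¹/ω_s¹ = 9/46
Stage 2: N_ring = 38 + 2·19 = 76
Stage 2: 38(ω_s−ω_c) = −76(ω_r−ω_c),  ω_r=0, ω_c=1
Stage 2: ω_s = 1 − (76/38)(0−1) = 3
  ⇒ ω_s²/ω_c² = 3
Coupling ω_c² = ω_c¹ ⇒ overall = 9/46 × 3 = 27/46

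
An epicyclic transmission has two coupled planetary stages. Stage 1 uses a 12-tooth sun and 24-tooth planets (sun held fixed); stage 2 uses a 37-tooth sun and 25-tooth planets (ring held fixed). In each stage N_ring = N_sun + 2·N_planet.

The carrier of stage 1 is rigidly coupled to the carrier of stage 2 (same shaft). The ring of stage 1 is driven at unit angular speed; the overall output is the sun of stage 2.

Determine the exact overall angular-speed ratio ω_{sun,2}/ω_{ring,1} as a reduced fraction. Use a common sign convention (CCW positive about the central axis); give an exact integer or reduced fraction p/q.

Stage 1: N_ring = 12 + 2·24 = 60
Stage 1: 12(ω_s−ω_c) = −60(ω_r−ω_c),  ω_s=0, ω_r=1
Stage 1: 12(0−ω_c) = −60(1−ω_c)  ⇒  72ω_c = 60  ⇒  ω_c = 5/6
  ⇒ ω_c¹/ω_r¹ = 5/6
Stage 2: N_ring = 37 + 2·25 = 87
Stage 2: 37(ω_s−ω_c) = −87(ω_r−ω_c),  ω_r=0, ω_c=1
Stage 2: ω_s = 1 − (87/37)(0−1) = 124/37
  ⇒ ω_s²/ω_c² = 124/37
Coupling ω_c² = ω_c¹ ⇒ overall = 5/6 × 124/37 = 310/111

310/111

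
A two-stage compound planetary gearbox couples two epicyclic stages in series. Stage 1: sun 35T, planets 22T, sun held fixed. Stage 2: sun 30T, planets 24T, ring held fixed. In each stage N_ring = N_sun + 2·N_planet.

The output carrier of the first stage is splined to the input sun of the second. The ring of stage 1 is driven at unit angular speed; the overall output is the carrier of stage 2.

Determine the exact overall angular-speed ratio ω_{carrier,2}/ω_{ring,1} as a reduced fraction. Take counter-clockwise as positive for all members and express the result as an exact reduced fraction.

Stage 1: N_ring = 35 + 2·22 = 79
Stage 1: 35(ω_s−ω_c) = −79(ω_r−ω_c),  ω_s=0, ω_r=1
Stage 1: 35(0−ω_c) = −79(1−ω_c)  ⇒  114ω_c = 79  ⇒  ω_c = 79/114
  ⇒ ω_c¹/ω_r¹ = 79/114
Stage 2: N_ring = 30 + 2·24 = 78
Stage 2: 30(ω_s−ω_c) = −78(ω_r−ω_c),  ω_r=0, ω_s=1
Stage 2: 30(1−ω_c) = −78(0−ω_c)  ⇒  108ω_c = 30  ⇒  ω_c = 5/18
  ⇒ ω_c²/ω_s² = 5/18
Coupling ω_s² = ω_c¹ ⇒ overall = 79/114 × 5/18 = 395/2052

395/2052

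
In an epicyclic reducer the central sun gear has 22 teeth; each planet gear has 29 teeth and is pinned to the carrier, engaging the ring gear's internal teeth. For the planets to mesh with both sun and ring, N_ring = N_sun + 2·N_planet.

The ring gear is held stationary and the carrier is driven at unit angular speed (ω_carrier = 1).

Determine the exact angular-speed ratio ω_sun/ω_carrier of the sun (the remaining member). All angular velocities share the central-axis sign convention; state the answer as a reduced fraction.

N_ring = 22 + 2·29 = 80
22(ω_s−ω_c) = −80(ω_r−ω_c),  ω_r=0, ω_c=1
ω_s = 1 − (80/22)(0−1) = 51/11
ω_s/ω_c = 51/11

51/11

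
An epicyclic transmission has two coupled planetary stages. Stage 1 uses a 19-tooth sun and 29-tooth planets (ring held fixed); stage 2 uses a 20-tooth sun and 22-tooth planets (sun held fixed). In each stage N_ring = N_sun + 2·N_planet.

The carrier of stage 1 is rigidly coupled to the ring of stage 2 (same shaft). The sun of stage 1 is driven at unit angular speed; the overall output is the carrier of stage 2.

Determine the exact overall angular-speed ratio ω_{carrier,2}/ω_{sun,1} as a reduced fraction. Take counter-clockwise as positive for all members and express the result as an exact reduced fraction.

Stage 1: N_ring = 19 + 2·29 = 77
Stage 1: 19(ω_s−ω_c) = −77(ω_r−ω_c),  ω_r=0, ω_s=1
Stage 1: 19(1−ω_c) = −77(0−ω_c)  ⇒  96ω_c = 19  ⇒  ω_c = 19/96
  ⇒ ω_c¹/ω_s¹ = 19/96
Stage 2: N_ring = 20 + 2·22 = 64
Stage 2: 20(ω_s−ω_c) = −64(ω_r−ω_c),  ω_s=0, ω_r=1
Stage 2: 20(0−ω_c) = −64(1−ω_c)  ⇒  84ω_c = 64  ⇒  ω_c = 16/21
  ⇒ ω_c²/ω_r² = 16/21
Coupling ω_r² = ω_c¹ ⇒ overall = 19/96 × 16/21 = 19/126

19/126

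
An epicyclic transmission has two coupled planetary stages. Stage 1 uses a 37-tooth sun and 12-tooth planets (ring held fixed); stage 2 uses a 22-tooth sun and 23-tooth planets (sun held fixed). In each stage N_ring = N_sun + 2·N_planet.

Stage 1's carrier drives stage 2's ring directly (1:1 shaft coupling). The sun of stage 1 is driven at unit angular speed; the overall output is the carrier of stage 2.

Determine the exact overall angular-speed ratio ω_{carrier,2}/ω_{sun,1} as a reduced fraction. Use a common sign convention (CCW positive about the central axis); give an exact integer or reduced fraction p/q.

629/2205

Stage 1: N_ring = 37 + 2·12 = 61
Stage 1: 37(ω_s−ω_c) = −61(ω_r−ω_c),  ω_r=0, ω_s=1
Stage 1: 37(1−ω_c) = −61(0−ω_c)  ⇒  98ω_c = 37  ⇒  ω_c = 37/98
  ⇒ ω_c¹/ω_s¹ = 37/98
Stage 2: N_ring = 22 + 2·23 = 68
Stage 2: 22(ω_s−ω_c) = −68(ω_r−ω_c),  ω_s=0, ω_r=1
Stage 2: 22(0−ω_c) = −68(1−ω_c)  ⇒  90ω_c = 68  ⇒  ω_c = 34/45
  ⇒ ω_c²/ω_r² = 34/45
Coupling ω_r² = ω_c¹ ⇒ overall = 37/98 × 34/45 = 629/2205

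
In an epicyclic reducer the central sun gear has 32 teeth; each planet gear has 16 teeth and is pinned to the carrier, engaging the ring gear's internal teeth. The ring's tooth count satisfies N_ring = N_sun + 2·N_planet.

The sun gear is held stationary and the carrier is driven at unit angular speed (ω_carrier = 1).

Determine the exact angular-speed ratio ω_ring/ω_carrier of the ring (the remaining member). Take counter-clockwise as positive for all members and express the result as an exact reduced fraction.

3/2

N_ring = 32 + 2·16 = 64
32(ω_s−ω_c) = −64(ω_r−ω_c),  ω_s=0, ω_c=1
ω_r = 1 − (32/64)(0−1) = 3/2
ω_r/ω_c = 3/2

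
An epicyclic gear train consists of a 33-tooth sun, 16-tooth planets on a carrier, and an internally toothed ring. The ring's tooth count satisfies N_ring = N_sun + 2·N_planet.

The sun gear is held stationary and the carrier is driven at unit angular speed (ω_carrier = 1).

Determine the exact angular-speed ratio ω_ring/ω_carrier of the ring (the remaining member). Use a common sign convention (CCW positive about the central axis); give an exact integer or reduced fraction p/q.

98/65

N_ring = 33 + 2·16 = 65
33(ω_s−ω_c) = −65(ω_r−ω_c),  ω_s=0, ω_c=1
ω_r = 1 − (33/65)(0−1) = 98/65
ω_r/ω_c = 98/65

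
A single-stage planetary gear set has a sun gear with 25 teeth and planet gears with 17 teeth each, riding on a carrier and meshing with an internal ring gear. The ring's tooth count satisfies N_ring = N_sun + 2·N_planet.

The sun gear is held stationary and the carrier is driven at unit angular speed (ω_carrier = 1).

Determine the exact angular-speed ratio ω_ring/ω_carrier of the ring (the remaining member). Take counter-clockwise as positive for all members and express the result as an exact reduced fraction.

84/59

N_ring = 25 + 2·17 = 59
25(ω_s−ω_c) = −59(ω_r−ω_c),  ω_s=0, ω_c=1
ω_r = 1 − (25/59)(0−1) = 84/59
ω_r/ω_c = 84/59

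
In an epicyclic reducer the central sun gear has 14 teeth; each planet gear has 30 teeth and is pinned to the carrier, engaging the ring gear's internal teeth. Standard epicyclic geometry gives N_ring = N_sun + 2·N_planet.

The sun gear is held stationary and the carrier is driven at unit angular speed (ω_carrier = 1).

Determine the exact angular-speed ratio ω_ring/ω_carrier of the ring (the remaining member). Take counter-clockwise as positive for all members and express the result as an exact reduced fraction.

N_ring = 14 + 2·30 = 74
14(ω_s−ω_c) = −74(ω_r−ω_c),  ω_s=0, ω_c=1
ω_r = 1 − (14/74)(0−1) = 44/37
ω_r/ω_c = 44/37

44/37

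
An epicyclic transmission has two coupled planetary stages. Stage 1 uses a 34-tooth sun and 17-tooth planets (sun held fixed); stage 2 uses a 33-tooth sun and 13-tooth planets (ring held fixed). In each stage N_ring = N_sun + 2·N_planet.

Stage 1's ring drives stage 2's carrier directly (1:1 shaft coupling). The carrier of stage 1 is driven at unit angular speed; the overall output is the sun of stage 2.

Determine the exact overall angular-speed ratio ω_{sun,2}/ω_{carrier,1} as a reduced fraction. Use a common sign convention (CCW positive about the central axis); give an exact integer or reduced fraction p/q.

Stage 1: N_ring = 34 + 2·17 = 68
Stage 1: 34(ω_s−ω_c) = −68(ω_r−ω_c),  ω_s=0, ω_c=1
Stage 1: ω_r = 1 − (34/68)(0−1) = 3/2
  ⇒ ω_r¹/ω_c¹ = 3/2
Stage 2: N_ring = 33 + 2·13 = 59
Stage 2: 33(ω_s−ω_c) = −59(ω_r−ω_c),  ω_r=0, ω_c=1
Stage 2: ω_s = 1 − (59/33)(0−1) = 92/33
  ⇒ ω_s²/ω_c² = 92/33
Coupling ω_c² = ω_r¹ ⇒ overall = 3/2 × 92/33 = 46/11

46/11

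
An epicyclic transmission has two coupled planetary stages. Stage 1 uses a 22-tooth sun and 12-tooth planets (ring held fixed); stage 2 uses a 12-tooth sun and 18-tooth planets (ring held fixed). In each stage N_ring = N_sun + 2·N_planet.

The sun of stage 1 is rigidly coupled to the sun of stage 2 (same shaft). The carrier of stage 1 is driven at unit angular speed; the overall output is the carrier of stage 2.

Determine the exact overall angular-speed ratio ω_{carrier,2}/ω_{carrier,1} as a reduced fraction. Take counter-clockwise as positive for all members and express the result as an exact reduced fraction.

34/55

Stage 1: N_ring = 22 + 2·12 = 46
Stage 1: 22(ω_s−ω_c) = −46(ω_r−ω_c),  ω_r=0, ω_c=1
Stage 1: ω_s = 1 − (46/22)(0−1) = 34/11
  ⇒ ω_s¹/ω_c¹ = 34/11
Stage 2: N_ring = 12 + 2·18 = 48
Stage 2: 12(ω_s−ω_c) = −48(ω_r−ω_c),  ω_r=0, ω_s=1
Stage 2: 12(1−ω_c) = −48(0−ω_c)  ⇒  60ω_c = 12  ⇒  ω_c = 1/5
  ⇒ ω_c²/ω_s² = 1/5
Coupling ω_s² = ω_s¹ ⇒ overall = 34/11 × 1/5 = 34/55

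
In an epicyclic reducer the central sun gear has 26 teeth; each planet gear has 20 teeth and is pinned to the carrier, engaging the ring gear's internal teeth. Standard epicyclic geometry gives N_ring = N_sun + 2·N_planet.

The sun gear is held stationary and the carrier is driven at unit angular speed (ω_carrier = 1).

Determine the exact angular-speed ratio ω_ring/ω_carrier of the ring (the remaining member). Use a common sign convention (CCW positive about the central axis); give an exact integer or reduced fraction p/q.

46/33

N_ring = 26 + 2·20 = 66
26(ω_s−ω_c) = −66(ω_r−ω_c),  ω_s=0, ω_c=1
ω_r = 1 − (26/66)(0−1) = 46/33
ω_r/ω_c = 46/33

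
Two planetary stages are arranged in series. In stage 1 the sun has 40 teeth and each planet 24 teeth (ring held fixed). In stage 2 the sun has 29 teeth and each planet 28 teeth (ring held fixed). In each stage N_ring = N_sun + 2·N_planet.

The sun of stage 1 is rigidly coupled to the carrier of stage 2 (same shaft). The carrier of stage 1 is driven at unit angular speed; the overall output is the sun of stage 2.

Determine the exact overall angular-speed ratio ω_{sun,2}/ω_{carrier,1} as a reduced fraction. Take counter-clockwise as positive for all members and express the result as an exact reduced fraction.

Stage 1: N_ring = 40 + 2·24 = 88
Stage 1: 40(ω_s−ω_c) = −88(ω_r−ω_c),  ω_r=0, ω_c=1
Stage 1: ω_s = 1 − (88/40)(0−1) = 16/5
  ⇒ ω_s¹/ω_c¹ = 16/5
Stage 2: N_ring = 29 + 2·28 = 85
Stage 2: 29(ω_s−ω_c) = −85(ω_r−ω_c),  ω_r=0, ω_c=1
Stage 2: ω_s = 1 − (85/29)(0−1) = 114/29
  ⇒ ω_s²/ω_c² = 114/29
Coupling ω_c² = ω_s¹ ⇒ overall = 16/5 × 114/29 = 1824/145

1824/145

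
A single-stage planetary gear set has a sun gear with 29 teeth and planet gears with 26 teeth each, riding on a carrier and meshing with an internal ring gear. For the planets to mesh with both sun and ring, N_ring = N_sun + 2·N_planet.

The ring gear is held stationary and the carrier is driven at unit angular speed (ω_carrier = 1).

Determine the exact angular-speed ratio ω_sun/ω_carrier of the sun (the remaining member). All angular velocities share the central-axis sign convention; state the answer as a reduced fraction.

N_ring = 29 + 2·26 = 81
29(ω_s−ω_c) = −81(ω_r−ω_c),  ω_r=0, ω_c=1
ω_s = 1 − (81/29)(0−1) = 110/29
ω_s/ω_c = 110/29

110/29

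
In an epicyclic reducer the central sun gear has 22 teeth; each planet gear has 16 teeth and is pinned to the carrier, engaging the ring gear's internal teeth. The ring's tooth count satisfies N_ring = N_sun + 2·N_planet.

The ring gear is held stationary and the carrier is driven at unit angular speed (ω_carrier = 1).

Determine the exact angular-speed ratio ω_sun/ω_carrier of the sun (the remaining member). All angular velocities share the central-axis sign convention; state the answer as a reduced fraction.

N_ring = 22 + 2·16 = 54
22(ω_s−ω_c) = −54(ω_r−ω_c),  ω_r=0, ω_c=1
ω_s = 1 − (54/22)(0−1) = 38/11
ω_s/ω_c = 38/11

38/11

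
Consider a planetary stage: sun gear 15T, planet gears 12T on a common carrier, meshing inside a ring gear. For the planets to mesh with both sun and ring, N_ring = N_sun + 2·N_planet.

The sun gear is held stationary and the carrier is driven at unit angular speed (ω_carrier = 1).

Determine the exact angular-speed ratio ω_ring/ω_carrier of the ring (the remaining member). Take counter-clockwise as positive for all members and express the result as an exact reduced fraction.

N_ring = 15 + 2·12 = 39
15(ω_s−ω_c) = −39(ω_r−ω_c),  ω_s=0, ω_c=1
ω_r = 1 − (15/39)(0−1) = 18/13
ω_r/ω_c = 18/13

18/13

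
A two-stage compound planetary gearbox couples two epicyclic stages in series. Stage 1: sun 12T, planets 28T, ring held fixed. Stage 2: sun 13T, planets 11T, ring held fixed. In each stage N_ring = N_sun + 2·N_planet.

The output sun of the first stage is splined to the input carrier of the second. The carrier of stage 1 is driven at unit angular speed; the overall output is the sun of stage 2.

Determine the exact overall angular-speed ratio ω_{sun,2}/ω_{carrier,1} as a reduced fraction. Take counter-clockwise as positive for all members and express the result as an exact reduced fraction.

Stage 1: N_ring = 12 + 2·28 = 68
Stage 1: 12(ω_s−ω_c) = −68(ω_r−ω_c),  ω_r=0, ω_c=1
Stage 1: ω_s = 1 − (68/12)(0−1) = 20/3
  ⇒ ω_s¹/ω_c¹ = 20/3
Stage 2: N_ring = 13 + 2·11 = 35
Stage 2: 13(ω_s−ω_c) = −35(ω_r−ω_c),  ω_r=0, ω_c=1
Stage 2: ω_s = 1 − (35/13)(0−1) = 48/13
  ⇒ ω_s²/ω_c² = 48/13
Coupling ω_c² = ω_s¹ ⇒ overall = 20/3 × 48/13 = 320/13

320/13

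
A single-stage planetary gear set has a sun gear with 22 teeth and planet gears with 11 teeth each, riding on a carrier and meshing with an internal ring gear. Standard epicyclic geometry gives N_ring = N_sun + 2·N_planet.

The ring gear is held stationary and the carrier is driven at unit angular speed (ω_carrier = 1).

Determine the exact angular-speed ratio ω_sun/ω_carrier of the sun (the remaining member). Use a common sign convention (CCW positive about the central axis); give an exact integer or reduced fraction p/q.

3

N_ring = 22 + 2·11 = 44
22(ω_s−ω_c) = −44(ω_r−ω_c),  ω_r=0, ω_c=1
ω_s = 1 − (44/22)(0−1) = 3
ω_s/ω_c = 3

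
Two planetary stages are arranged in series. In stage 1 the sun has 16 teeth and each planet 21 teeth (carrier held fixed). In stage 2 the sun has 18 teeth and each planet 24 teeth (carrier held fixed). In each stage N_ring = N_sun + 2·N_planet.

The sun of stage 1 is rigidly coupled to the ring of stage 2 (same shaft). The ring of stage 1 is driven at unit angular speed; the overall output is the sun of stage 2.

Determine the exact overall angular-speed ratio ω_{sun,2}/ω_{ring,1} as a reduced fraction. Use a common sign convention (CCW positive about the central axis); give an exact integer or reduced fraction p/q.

Stage 1: N_ring = 16 + 2·21 = 58
Stage 1: 16(ω_s−ω_c) = −58(ω_r−ω_c),  ω_c=0, ω_r=1
Stage 1: ω_s = 0 − (58/16)(1−0) = -29/8
  ⇒ ω_s¹/ω_r¹ = -29/8
Stage 2: N_ring = 18 + 2·24 = 66
Stage 2: 18(ω_s−ω_c) = −66(ω_r−ω_c),  ω_c=0, ω_r=1
Stage 2: ω_s = 0 − (66/18)(1−0) = -11/3
  ⇒ ω_s²/ω_r² = -11/3
Coupling ω_r² = ω_s¹ ⇒ overall = -29/8 × -11/3 = 319/24

319/24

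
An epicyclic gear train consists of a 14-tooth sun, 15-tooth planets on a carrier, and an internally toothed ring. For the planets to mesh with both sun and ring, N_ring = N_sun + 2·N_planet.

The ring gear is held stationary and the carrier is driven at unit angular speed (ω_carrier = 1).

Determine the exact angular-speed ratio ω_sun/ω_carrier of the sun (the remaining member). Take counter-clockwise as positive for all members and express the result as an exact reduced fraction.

29/7

N_ring = 14 + 2·15 = 44
14(ω_s−ω_c) = −44(ω_r−ω_c),  ω_r=0, ω_c=1
ω_s = 1 − (44/14)(0−1) = 29/7
ω_s/ω_c = 29/7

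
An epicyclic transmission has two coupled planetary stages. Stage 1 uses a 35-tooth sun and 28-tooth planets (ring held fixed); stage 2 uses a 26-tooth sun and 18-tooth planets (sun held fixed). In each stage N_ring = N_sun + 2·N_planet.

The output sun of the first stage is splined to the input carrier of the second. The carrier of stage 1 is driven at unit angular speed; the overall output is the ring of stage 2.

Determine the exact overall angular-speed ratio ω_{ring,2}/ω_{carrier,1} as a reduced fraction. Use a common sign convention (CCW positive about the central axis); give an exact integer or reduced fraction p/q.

792/155

Stage 1: N_ring = 35 + 2·28 = 91
Stage 1: 35(ω_s−ω_c) = −91(ω_r−ω_c),  ω_r=0, ω_c=1
Stage 1: ω_s = 1 − (91/35)(0−1) = 18/5
  ⇒ ω_s¹/ω_c¹ = 18/5
Stage 2: N_ring = 26 + 2·18 = 62
Stage 2: 26(ω_s−ω_c) = −62(ω_r−ω_c),  ω_s=0, ω_c=1
Stage 2: ω_r = 1 − (26/62)(0−1) = 44/31
  ⇒ ω_r²/ω_c² = 44/31
Coupling ω_c² = ω_s¹ ⇒ overall = 18/5 × 44/31 = 792/155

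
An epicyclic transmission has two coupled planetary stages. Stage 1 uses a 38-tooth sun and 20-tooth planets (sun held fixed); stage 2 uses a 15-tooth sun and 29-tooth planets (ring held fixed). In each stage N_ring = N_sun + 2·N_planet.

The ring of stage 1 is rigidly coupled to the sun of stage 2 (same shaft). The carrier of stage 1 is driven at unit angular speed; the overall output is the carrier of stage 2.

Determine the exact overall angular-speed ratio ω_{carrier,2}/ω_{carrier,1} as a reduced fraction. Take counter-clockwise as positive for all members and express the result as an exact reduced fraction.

145/572

Stage 1: N_ring = 38 + 2·20 = 78
Stage 1: 38(ω_s−ω_c) = −78(ω_r−ω_c),  ω_s=0, ω_c=1
Stage 1: ω_r = 1 − (38/78)(0−1) = 58/39
  ⇒ ω_r¹/ω_c¹ = 58/39
Stage 2: N_ring = 15 + 2·29 = 73
Stage 2: 15(ω_s−ω_c) = −73(ω_r−ω_c),  ω_r=0, ω_s=1
Stage 2: 15(1−ω_c) = −73(0−ω_c)  ⇒  88ω_c = 15  ⇒  ω_c = 15/88
  ⇒ ω_c²/ω_s² = 15/88
Coupling ω_s² = ω_r¹ ⇒ overall = 58/39 × 15/88 = 145/572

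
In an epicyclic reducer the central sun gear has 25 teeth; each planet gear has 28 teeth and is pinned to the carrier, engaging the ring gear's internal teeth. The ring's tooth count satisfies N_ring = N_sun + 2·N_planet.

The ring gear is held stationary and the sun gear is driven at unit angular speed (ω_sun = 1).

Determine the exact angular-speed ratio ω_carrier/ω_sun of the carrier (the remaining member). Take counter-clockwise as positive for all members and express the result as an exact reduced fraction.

N_ring = 25 + 2·28 = 81
25(ω_s−ω_c) = −81(ω_r−ω_c),  ω_r=0, ω_s=1
25(1−ω_c) = −81(0−ω_c)  ⇒  106ω_c = 25  ⇒  ω_c = 25/106
ω_c/ω_s = 25/106

25/106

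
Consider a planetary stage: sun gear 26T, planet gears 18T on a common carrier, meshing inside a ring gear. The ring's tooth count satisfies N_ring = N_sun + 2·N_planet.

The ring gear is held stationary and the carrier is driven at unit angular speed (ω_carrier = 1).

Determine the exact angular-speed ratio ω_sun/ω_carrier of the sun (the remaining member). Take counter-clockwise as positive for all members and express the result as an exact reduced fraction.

N_ring = 26 + 2·18 = 62
26(ω_s−ω_c) = −62(ω_r−ω_c),  ω_r=0, ω_c=1
ω_s = 1 − (62/26)(0−1) = 44/13
ω_s/ω_c = 44/13

44/13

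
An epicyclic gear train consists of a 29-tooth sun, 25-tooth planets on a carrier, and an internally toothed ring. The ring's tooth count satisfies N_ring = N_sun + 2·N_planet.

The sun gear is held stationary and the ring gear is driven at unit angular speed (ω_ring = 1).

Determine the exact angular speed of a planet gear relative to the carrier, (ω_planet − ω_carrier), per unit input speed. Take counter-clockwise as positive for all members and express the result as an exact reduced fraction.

N_ring = 29 + 2·25 = 79
29(ω_s−ω_c) = −79(ω_r−ω_c),  ω_s=0, ω_r=1
29(0−ω_c) = −79(1−ω_c)  ⇒  108ω_c = 79  ⇒  ω_c = 79/108
sun–planet: 29·(0−79/108) = −25·(ω_p−ω_c)  ⇒  ω_p−ω_c = −(29/25)·(-79/108) = 2291/2700

2291/2700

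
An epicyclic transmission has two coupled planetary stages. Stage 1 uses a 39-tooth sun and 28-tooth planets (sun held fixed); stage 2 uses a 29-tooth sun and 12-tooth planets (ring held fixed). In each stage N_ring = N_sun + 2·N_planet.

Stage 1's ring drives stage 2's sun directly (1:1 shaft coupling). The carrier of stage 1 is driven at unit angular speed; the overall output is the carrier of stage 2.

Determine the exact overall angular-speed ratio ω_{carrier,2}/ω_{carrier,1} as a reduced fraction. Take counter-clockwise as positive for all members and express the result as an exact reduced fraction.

Stage 1: N_ring = 39 + 2·28 = 95
Stage 1: 39(ω_s−ω_c) = −95(ω_r−ω_c),  ω_s=0, ω_c=1
Stage 1: ω_r = 1 − (39/95)(0−1) = 134/95
  ⇒ ω_r¹/ω_c¹ = 134/95
Stage 2: N_ring = 29 + 2·12 = 53
Stage 2: 29(ω_s−ω_c) = −53(ω_r−ω_c),  ω_r=0, ω_s=1
Stage 2: 29(1−ω_c) = −53(0−ω_c)  ⇒  82ω_c = 29  ⇒  ω_c = 29/82
  ⇒ ω_c²/ω_s² = 29/82
Coupling ω_s² = ω_r¹ ⇒ overall = 134/95 × 29/82 = 1943/3895

1943/3895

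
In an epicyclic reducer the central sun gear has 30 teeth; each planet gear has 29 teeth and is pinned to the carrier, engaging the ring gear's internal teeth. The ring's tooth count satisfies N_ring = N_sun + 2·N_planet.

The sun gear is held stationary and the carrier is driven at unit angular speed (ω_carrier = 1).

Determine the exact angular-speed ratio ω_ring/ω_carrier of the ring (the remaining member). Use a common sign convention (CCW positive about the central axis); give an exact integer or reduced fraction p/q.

N_ring = 30 + 2·29 = 88
30(ω_s−ω_c) = −88(ω_r−ω_c),  ω_s=0, ω_c=1
ω_r = 1 − (30/88)(0−1) = 59/44
ω_r/ω_c = 59/44

59/44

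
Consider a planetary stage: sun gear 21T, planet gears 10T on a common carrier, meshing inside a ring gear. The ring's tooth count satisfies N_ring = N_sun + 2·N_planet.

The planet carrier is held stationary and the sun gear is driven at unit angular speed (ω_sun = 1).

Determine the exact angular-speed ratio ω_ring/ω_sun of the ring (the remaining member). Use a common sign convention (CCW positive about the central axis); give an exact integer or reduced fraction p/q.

-21/41

N_ring = 21 + 2·10 = 41
21(ω_s−ω_c) = −41(ω_r−ω_c),  ω_c=0, ω_s=1
ω_r = 0 − (21/41)(1−0) = -21/41
ω_r/ω_s = -21/41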